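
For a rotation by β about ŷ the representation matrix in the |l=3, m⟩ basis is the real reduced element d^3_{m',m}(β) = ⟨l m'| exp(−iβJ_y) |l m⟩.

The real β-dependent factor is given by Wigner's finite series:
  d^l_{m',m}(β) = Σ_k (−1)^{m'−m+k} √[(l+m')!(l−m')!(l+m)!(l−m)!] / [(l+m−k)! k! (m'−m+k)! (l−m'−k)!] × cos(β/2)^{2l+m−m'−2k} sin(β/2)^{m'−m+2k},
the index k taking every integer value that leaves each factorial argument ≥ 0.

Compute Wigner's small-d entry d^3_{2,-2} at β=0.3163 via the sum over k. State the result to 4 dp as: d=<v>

d=0.0030

d^3_{2,-2}(β=0.3163) via Wigner's sum:
With c≡cos(β/2)=0.987520 and s≡sin(β/2)=0.157492, N=[120·1·1·120]^{1/2}=120.000000
k: max(0,(-2)−(2))=0 … min(3+(-2),3−(2))=1
  k=0: (−1)^4·120.0000/(24)·0.9875^2·0.1575^4 = +0.003000
  k=1: (−1)^5·120.0000/(120)·0.9875^0·0.1575^6 = -0.000015
d^3_{2,-2}(0.3163) = +0.003000 -0.000015 = +0.002985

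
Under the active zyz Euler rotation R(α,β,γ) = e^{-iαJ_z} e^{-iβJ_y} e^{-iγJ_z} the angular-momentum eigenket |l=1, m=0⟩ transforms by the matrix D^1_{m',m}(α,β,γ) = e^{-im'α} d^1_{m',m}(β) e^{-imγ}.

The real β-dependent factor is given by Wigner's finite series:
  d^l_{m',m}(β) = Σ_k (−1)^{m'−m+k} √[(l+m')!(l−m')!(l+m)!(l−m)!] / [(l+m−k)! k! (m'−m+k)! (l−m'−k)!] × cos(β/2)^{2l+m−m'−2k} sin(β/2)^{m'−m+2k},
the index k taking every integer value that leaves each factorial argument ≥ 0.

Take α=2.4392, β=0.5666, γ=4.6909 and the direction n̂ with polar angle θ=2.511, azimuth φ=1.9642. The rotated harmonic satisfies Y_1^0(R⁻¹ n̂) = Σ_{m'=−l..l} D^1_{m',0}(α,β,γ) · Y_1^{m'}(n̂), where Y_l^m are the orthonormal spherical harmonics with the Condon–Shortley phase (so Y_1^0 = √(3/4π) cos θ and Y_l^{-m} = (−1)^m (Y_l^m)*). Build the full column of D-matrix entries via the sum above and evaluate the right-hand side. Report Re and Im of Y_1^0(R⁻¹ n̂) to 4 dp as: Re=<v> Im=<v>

Re=-0.1954 Im=0.0000

Need the full column D^1_{m',0} for m'=−1..1 at α=2.4392, β=0.5666, γ=4.6909.
cos(β/2)=0.960138, sin(β/2)=0.279526
d^1_{-1,0}: single k=1 term ⇒ +0.379551;  D = -0.289711+0.245207i
d^1_{0,0}: k∈[0..1] ⇒ +0.921865 -0.078135 = +0.843731;  D = +0.843731+0.000000i
d^1_{1,0}: single k=0 term ⇒ -0.379551;  D = +0.289711+0.245207i
Y_1^{m'}(θ=2.511,φ=1.9642) and Σ D·Y over m':
  (-0.2897+0.2452i)·(-0.0781-0.1881i)  (+0.8437+0.0000i)·(-0.3946+0.0000i)  (+0.2897+0.2452i)·(+0.0781-0.1881i)
Y_1^0(R⁻¹ n̂) = -0.195446+0.000000i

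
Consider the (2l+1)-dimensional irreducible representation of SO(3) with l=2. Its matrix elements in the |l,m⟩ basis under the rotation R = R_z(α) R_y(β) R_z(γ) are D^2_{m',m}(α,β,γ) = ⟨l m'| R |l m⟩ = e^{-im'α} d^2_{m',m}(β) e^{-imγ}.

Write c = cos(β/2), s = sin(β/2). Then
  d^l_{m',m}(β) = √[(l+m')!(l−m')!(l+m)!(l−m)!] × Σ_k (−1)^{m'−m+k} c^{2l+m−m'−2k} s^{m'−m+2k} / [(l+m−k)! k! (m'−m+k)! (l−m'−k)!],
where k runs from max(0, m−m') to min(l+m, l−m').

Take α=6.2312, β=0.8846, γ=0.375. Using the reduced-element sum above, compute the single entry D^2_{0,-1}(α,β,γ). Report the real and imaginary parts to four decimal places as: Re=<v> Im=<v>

Split into d^2_{0,-1}(β=0.8846) × two z-phases.
Half-angle: c=0.903770, s=0.428019. N=√(2·2·1·6)=4.898979
k: max(0,(-1)−(0))=0 … min(2+(-1),2−(0))=1
  k=0: (−1)^1·4.8990/(2)·0.9038^3·0.4280^1 = -0.773949
  k=1: (−1)^2·4.8990/(2)·0.9038^1·0.4280^3 = +0.173589
d^2_{0,-1}(0.8846) = -0.773949 +0.173589 = -0.600359
Attach z-rotation phases: D = e^{-i(0)(6.2312)}·(-0.600359)·e^{-i(-1)(0.375)} = -0.558639-0.219895i

Re=-0.5586 Im=-0.2199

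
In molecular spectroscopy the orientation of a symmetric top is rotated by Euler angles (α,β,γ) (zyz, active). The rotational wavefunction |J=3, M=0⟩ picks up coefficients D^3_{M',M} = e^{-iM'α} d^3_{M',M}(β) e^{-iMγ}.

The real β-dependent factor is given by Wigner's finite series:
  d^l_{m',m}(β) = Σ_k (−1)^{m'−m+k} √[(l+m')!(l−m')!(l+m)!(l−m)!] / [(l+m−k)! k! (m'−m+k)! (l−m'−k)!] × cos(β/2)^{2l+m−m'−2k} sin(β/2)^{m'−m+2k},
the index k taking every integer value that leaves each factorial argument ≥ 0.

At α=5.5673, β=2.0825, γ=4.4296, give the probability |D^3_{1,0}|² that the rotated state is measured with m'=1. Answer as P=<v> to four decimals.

P=0.0056

D^3_{1,0}(5.5673,2.0825,4.4296) = e^{-i·1·5.5673}·d^3_{1,0}(2.0825)·e^{-i·0·4.4296}. Compute d first:
Half-angle: c=0.505142, s=0.863036. N=√(24·2·6·6)=41.569219
The bounds max(0,m−m')=0 and min(l+m,l−m')=2 give 3 terms
  k=0: (−1)^1·41.5692/(12)·0.5051^5·0.8630^1 = -0.098330
  k=1: (−1)^2·41.5692/(4)·0.5051^3·0.8630^3 = +0.861071
  k=2: (−1)^3·41.5692/(12)·0.5051^1·0.8630^5 = -0.837817
d^3_{1,0}(2.0825) = -0.098330 +0.861071 -0.837817 = -0.075076
|D^3_{1,0}|² = |d^3_{1,0}(β)|² = (-0.075076)² = 0.005636 (the z-rotation phases have unit modulus)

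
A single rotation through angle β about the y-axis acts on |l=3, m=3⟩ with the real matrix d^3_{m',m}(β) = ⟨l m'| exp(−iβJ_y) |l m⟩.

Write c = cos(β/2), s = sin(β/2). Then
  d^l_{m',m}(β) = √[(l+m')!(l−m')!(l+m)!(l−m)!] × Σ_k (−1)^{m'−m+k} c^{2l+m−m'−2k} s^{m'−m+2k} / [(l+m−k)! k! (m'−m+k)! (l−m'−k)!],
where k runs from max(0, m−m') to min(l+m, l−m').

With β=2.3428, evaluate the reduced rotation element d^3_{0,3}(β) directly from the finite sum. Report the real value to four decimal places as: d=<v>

d^3_{0,3}(β=2.3428) via Wigner's sum:
c=cos(2.3428/2)=0.388862, s=sin(2.3428/2)=0.921296; N=√[6·6·720·1]=160.996894
k: max(0,(3)−(0))=3 … min(3+(3),3−(0))=3
  k=3: (−1)^0·160.9969/(36)·0.3889^3·0.9213^3 = +0.205636
d^3_{0,3}(2.3428) = +0.205636

d=0.2056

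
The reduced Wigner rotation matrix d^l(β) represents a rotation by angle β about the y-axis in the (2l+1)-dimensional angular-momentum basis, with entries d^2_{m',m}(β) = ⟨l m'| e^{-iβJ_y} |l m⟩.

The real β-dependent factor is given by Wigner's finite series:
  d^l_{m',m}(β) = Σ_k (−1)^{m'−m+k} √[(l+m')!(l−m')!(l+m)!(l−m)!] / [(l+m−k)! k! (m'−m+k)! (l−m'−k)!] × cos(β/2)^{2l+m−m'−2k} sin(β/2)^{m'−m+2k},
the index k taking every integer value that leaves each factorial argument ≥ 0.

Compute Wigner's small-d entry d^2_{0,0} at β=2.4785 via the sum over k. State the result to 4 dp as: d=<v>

d=0.4316

d^2_{0,0}(β=2.4785) via Wigner's sum:
c=cos(2.4785/2)=0.325506, s=sin(2.4785/2)=0.945540; N=√[2·2·2·2]=4.000000
Admissible k: 0..2 (factorial args all ≥0)
  k=0: (−1)^0·4.0000/(4)·0.3255^4·0.9455^0 = +0.011226
  k=1: (−1)^1·4.0000/(1)·0.3255^2·0.9455^2 = -0.378911
  k=2: (−1)^2·4.0000/(4)·0.3255^0·0.9455^4 = +0.799319
d^2_{0,0}(2.4785) = +0.011226 -0.378911 +0.799319 = +0.431634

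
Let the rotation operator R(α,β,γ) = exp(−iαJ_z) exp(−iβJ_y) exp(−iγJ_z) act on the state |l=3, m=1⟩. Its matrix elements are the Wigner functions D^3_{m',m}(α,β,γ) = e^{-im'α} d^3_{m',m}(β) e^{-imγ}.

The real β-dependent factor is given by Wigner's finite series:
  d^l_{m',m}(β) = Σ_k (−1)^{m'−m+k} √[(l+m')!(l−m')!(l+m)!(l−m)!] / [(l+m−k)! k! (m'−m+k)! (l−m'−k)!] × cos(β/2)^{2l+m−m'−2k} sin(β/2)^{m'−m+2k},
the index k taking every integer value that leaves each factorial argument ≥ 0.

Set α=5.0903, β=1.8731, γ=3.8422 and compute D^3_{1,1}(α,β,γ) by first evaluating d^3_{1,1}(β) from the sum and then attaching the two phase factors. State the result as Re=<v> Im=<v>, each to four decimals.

Split into d^3_{1,1}(β=1.8731) × two z-phases.
Half-angle: c=0.592571, s=0.805519. N=√(24·2·24·2)=48.000000
k∈{0,1,2} keeps every argument non-negative
  k=0: (−1)^0·48.0000/(48)·0.5926^6·0.8055^0 = +0.043295
  k=1: (−1)^1·48.0000/(6)·0.5926^4·0.8055^2 = -0.640032
  k=2: (−1)^2·48.0000/(8)·0.5926^2·0.8055^4 = +0.887020
d^3_{1,1}(1.8731) = +0.043295 -0.640032 +0.887020 = +0.290284
Attach z-rotation phases: D = e^{-i(1)(5.0903)}·(+0.290284)·e^{-i(1)(3.8422)} = -0.255815-0.137198i

Re=-0.2558 Im=-0.1372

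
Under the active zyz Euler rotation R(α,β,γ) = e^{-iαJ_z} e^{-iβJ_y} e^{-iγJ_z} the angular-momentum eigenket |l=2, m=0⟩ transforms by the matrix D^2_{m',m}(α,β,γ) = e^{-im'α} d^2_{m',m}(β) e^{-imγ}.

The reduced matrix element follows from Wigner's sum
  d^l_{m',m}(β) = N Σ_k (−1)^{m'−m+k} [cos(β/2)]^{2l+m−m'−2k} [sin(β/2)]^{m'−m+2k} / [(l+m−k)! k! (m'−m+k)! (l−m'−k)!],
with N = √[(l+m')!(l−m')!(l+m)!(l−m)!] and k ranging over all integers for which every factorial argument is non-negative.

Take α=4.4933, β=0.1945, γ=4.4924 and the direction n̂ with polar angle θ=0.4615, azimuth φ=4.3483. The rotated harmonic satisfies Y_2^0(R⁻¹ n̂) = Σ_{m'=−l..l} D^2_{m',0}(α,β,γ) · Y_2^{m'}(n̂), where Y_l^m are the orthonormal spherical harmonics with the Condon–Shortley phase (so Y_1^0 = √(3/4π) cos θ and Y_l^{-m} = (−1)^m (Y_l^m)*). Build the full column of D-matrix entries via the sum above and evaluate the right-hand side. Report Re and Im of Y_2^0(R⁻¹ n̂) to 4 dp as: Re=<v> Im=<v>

Re=0.5633 Im=0.0000

Need the full column D^2_{m',0} for m'=−2..2 at α=4.4933, β=0.1945, γ=4.4924.
cos(β/2)=0.995275, sin(β/2)=0.097097
d^2_{-2,0}: single k=2 term ⇒ +0.022876;  D = -0.020714+0.009706i
d^2_{-1,0}: k∈[1..2] ⇒ +0.234482 -0.002232 = +0.232250;  D = -0.050477-0.226699i
d^2_{0,0}: k∈[0..2] ⇒ +0.981233 -0.037356 +0.000089 = +0.943967;  D = +0.943967+0.000000i
d^2_{1,0}: k∈[0..1] ⇒ -0.234482 +0.002232 = -0.232250;  D = +0.050477-0.226699i
d^2_{2,0}: single k=0 term ⇒ +0.022876;  D = -0.020714-0.009706i
Y_2^{m'}(θ=0.4615,φ=4.3483) and Σ D·Y over m':
  (-0.0207+0.0097i)·(-0.0572-0.0510i)  (-0.0505-0.2267i)·(-0.1097+0.2878i)  (+0.9440+0.0000i)·(+0.4432+0.0000i)  (+0.0505-0.2267i)·(+0.1097+0.2878i)  (-0.0207-0.0097i)·(-0.0572+0.0510i)
Y_2^0(R⁻¹ n̂) = +0.563271-0.000000i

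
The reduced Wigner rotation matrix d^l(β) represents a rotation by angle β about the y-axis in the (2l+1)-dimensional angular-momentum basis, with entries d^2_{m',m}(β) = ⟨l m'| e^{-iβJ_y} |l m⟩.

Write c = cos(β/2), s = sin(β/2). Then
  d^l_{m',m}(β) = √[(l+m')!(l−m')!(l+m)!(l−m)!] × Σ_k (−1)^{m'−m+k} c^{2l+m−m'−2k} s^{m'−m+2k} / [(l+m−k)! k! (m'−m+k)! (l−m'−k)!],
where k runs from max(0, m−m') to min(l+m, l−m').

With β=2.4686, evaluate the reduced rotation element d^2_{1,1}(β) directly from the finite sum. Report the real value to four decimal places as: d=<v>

d=-0.2795

d^2_{1,1}(β=2.4686) via Wigner's sum:
c=cos(2.4686/2)=0.330182, s=sin(2.4686/2)=0.943917; N=√[6·1·6·1]=6.000000
k: max(0,(1)−(1))=0 … min(2+(1),2−(1))=1
  k=0: (−1)^0·6.0000/(6)·0.3302^4·0.9439^0 = +0.011885
  k=1: (−1)^1·6.0000/(2)·0.3302^2·0.9439^2 = -0.291404
d^2_{1,1}(2.4686) = +0.011885 -0.291404 = -0.279519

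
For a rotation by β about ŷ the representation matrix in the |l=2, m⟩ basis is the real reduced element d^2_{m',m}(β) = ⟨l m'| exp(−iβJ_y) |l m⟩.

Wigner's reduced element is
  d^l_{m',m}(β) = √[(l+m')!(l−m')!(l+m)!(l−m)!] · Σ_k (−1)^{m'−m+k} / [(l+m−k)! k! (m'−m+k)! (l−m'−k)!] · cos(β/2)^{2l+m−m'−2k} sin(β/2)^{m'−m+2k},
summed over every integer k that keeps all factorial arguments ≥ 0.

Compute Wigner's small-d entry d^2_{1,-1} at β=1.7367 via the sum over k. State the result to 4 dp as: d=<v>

d=0.3902

d^2_{1,-1}(β=1.7367) via Wigner's sum:
c=cos(1.7367/2)=0.646087, s=sin(1.7367/2)=0.763264; N=√[6·1·1·6]=6.000000
The bounds max(0,m−m')=0 and min(l+m,l−m')=1 give 2 terms
  k=0: (−1)^2·6.0000/(2)·0.6461^2·0.7633^2 = +0.729546
  k=1: (−1)^3·6.0000/(6)·0.6461^0·0.7633^4 = -0.339390
d^2_{1,-1}(1.7367) = +0.729546 -0.339390 = +0.390156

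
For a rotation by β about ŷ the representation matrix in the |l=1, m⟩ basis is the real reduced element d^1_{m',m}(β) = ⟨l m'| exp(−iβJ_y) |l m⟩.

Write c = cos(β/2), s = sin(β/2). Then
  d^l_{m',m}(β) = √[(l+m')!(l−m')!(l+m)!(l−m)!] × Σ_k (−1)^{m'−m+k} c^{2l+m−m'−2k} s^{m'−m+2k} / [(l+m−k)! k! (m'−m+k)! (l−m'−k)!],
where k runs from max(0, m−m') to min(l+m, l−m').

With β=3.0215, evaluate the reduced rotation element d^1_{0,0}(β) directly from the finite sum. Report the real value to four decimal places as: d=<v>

d^1_{0,0}(β=3.0215) via Wigner's sum:
c=cos(3.0215/2)=0.060010, s=sin(3.0215/2)=0.998198; N=√[1·1·1·1]=1.000000
The bounds max(0,m−m')=0 and min(l+m,l−m')=1 give 2 terms
  k=0: (−1)^0·1.0000/(1)·0.0600^2·0.9982^0 = +0.003601
  k=1: (−1)^1·1.0000/(1)·0.0600^0·0.9982^2 = -0.996399
d^1_{0,0}(3.0215) = +0.003601 -0.996399 = -0.992798

d=-0.9928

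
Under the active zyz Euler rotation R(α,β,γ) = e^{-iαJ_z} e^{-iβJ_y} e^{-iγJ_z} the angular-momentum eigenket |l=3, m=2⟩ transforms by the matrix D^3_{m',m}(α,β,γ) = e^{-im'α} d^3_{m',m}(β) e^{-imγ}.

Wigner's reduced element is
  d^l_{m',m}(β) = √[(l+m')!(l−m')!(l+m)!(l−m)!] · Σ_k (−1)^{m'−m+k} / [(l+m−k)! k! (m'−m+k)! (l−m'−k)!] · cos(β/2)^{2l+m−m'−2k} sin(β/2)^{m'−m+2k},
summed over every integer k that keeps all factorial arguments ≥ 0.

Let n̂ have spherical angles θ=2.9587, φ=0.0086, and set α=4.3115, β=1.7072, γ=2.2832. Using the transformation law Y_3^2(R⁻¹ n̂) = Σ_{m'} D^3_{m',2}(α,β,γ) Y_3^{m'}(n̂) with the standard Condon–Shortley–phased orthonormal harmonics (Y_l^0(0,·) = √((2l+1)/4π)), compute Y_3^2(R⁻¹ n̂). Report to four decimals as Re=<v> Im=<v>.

Need the full column D^3_{m',2} for m'=−3..3 at α=4.3115, β=1.7072, γ=2.2832.
cos(β/2)=0.657274, sin(β/2)=0.753651
d^3_{-3,2}: single k=5 term ⇒ +0.391449;  D = -0.192502+0.340845i
d^3_{-2,2}: k∈[4..5] ⇒ +0.696860 -0.183241 = +0.513619;  D = -0.313197-0.407077i
d^3_{-1,2}: k∈[3..4] ⇒ +0.768744 -0.505358 = +0.263385;  D = +0.254875-0.066412i
d^3_{0,2}: k∈[2..3] ⇒ +0.580615 -0.763372 = -0.182757;  D = +0.026586-0.180813i
d^3_{1,2}: k∈[1..2] ⇒ +0.292350 -0.768744 = -0.476393;  D = +0.406912+0.247735i
d^3_{2,2}: k∈[0..1] ⇒ +0.080627 -0.530027 = -0.449400;  D = -0.364964+0.262224i
d^3_{3,2}: single k=0 term ⇒ -0.226454;  D = -0.049892-0.220889i
Y_3^{m'}(θ=2.9587,φ=0.0086) and Σ D·Y over m':
  (-0.1925+0.3408i)·(+0.0025-0.0001i)  (-0.3132-0.4071i)·(-0.0332+0.0006i)  (+0.2549-0.0664i)·(+0.2254-0.0019i)  (+0.0266-0.1808i)·(-0.6732+0.0000i)  (+0.4069+0.2477i)·(-0.2254-0.0019i)  (-0.3650+0.2622i)·(-0.0332-0.0006i)  (-0.0499-0.2209i)·(-0.0025-0.0001i)
Y_3^2(R⁻¹ n̂) = -0.029241+0.055908i

Re=-0.0292 Im=0.0559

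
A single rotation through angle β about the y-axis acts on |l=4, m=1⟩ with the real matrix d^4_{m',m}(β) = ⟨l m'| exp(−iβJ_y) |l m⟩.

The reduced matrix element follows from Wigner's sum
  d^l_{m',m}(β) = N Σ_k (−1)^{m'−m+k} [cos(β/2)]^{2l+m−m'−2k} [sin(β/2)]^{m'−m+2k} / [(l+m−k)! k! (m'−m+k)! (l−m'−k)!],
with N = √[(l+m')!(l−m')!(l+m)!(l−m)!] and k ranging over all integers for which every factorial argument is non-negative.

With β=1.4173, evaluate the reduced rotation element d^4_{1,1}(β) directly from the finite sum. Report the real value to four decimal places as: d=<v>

d^4_{1,1}(β=1.4173) via Wigner's sum:
With c≡cos(β/2)=0.759241 and s≡sin(β/2)=0.650809, N=[120·6·120·6]^{1/2}=720.000000
The bounds max(0,m−m')=0 and min(l+m,l−m')=3 give 4 terms
  k=0: (−1)^0·720.0000/(720)·0.7592^8·0.6508^0 = +0.110418
  k=1: (−1)^1·720.0000/(48)·0.7592^6·0.6508^2 = -1.216963
  k=2: (−1)^2·720.0000/(24)·0.7592^4·0.6508^4 = +1.788362
  k=3: (−1)^3·720.0000/(72)·0.7592^2·0.6508^6 = -0.438008
d^4_{1,1}(1.4173) = +0.110418 -1.216963 +1.788362 -0.438008 = +0.243808

d=0.2438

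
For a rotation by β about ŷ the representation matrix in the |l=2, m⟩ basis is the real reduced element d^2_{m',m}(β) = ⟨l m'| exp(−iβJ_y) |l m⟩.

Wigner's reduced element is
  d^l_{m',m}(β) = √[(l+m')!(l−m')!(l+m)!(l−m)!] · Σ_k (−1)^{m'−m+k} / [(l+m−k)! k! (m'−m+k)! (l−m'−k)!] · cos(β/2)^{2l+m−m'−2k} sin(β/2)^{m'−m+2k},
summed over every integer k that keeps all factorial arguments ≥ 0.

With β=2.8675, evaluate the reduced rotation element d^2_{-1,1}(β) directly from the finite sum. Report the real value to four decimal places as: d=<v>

d^2_{-1,1}(β=2.8675) via Wigner's sum:
Half-angle: c=0.136618, s=0.990624. N=√(1·6·6·1)=6.000000
The bounds max(0,m−m')=2 and min(l+m,l−m')=3 give 2 terms
  k=2: (−1)^0·6.0000/(2)·0.1366^2·0.9906^2 = +0.054948
  k=3: (−1)^1·6.0000/(6)·0.1366^0·0.9906^4 = -0.963020
d^2_{-1,1}(2.8675) = +0.054948 -0.963020 = -0.908071

d=-0.9081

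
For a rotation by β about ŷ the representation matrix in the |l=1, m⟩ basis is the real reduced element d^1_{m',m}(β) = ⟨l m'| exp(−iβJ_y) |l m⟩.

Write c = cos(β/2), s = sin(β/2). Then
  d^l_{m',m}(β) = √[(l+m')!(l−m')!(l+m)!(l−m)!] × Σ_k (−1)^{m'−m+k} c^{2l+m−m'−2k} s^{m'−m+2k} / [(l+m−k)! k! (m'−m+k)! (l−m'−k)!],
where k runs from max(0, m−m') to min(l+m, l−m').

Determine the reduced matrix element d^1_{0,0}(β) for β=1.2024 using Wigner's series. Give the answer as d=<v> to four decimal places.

d=0.3601

d^1_{0,0}(β=1.2024) via Wigner's sum:
c=cos(1.2024/2)=0.824657, s=sin(1.2024/2)=0.565632; N=√[1·1·1·1]=1.000000
k∈{0,1} keeps every argument non-negative
  k=0: (−1)^0·1.0000/(1)·0.8247^2·0.5656^0 = +0.680060
  k=1: (−1)^1·1.0000/(1)·0.8247^0·0.5656^2 = -0.319940
d^1_{0,0}(1.2024) = +0.680060 -0.319940 = +0.360120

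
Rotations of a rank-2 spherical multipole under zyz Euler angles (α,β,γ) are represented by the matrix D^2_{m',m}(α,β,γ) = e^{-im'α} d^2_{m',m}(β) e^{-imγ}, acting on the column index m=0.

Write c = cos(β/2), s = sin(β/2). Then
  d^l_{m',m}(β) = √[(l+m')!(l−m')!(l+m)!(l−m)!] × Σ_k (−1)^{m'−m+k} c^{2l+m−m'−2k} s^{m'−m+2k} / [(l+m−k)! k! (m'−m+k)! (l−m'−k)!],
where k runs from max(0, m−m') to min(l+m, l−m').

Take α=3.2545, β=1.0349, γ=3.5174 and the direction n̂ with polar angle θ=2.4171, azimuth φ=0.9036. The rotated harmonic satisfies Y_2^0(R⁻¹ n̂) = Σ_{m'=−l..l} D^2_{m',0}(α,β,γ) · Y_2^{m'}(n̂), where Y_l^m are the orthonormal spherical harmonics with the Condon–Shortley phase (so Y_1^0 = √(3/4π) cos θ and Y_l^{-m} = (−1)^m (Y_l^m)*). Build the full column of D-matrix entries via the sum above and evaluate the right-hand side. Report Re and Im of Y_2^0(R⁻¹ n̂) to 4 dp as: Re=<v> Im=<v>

Re=0.2649 Im=0.0000

Need the full column D^2_{m',0} for m'=−2..2 at α=3.2545, β=1.0349, γ=3.5174.
cos(β/2)=0.869083, sin(β/2)=0.494666
d^2_{-2,0}: single k=2 term ⇒ +0.452712;  D = +0.441218+0.101362i
d^2_{-1,0}: k∈[1..2] ⇒ +0.795375 -0.257675 = +0.537700;  D = -0.534276-0.060581i
d^2_{0,0}: k∈[0..2] ⇒ +0.570487 -0.739275 +0.059875 = -0.108913;  D = -0.108913+0.000000i
d^2_{1,0}: k∈[0..1] ⇒ -0.795375 +0.257675 = -0.537700;  D = +0.534276-0.060581i
d^2_{2,0}: single k=0 term ⇒ +0.452712;  D = +0.441218-0.101362i
Y_2^{m'}(θ=2.4171,φ=0.9036) and Σ D·Y over m':
  (+0.4412+0.1014i)·(-0.0397-0.1649i)  (-0.5343-0.0606i)·(-0.2372+0.3012i)  (-0.1089+0.0000i)·(+0.2152+0.0000i)  (+0.5343-0.0606i)·(+0.2372+0.3012i)  (+0.4412-0.1014i)·(-0.0397+0.1649i)
Y_2^0(R⁻¹ n̂) = +0.264945+0.000000i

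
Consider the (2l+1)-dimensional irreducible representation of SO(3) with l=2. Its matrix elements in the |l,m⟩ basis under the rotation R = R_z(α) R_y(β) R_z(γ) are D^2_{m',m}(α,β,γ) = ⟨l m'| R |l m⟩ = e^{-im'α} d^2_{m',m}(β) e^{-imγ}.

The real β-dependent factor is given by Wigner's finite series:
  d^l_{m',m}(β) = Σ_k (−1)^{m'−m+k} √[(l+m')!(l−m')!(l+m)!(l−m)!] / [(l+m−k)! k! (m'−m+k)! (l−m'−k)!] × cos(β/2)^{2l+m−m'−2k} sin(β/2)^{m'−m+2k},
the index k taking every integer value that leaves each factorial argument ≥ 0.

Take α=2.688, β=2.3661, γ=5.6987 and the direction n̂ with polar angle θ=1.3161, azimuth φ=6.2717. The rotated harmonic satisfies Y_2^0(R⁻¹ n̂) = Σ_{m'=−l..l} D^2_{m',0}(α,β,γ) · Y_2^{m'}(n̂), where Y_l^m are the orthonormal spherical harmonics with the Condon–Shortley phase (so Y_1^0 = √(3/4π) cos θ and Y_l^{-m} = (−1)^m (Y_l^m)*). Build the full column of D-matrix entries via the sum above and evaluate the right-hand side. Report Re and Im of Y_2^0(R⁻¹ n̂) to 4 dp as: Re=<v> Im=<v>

Re=0.2785 Im=0.0000

Need the full column D^2_{m',0} for m'=−2..2 at α=2.688, β=2.3661, γ=5.6987.
cos(β/2)=0.378103, sin(β/2)=0.925764
d^2_{-2,0}: single k=2 term ⇒ +0.300121;  D = +0.184864-0.236427i
d^2_{-1,0}: k∈[1..2] ⇒ +0.122576 -0.734828 = -0.612252;  D = +0.550340-0.268288i
d^2_{0,0}: k∈[0..2] ⇒ +0.020438 -0.490095 +0.734514 = +0.264857;  D = +0.264857+0.000000i
d^2_{1,0}: k∈[0..1] ⇒ -0.122576 +0.734828 = +0.612252;  D = -0.550340-0.268288i
d^2_{2,0}: single k=0 term ⇒ +0.300121;  D = +0.184864+0.236427i
Y_2^{m'}(θ=1.3161,φ=6.2717) and Σ D·Y over m':
  (+0.1849-0.2364i)·(+0.3617+0.0083i)  (+0.5503-0.2683i)·(+0.1884+0.0022i)  (+0.2649+0.0000i)·(-0.2553+0.0000i)  (-0.5503-0.2683i)·(-0.1884+0.0022i)  (+0.1849+0.2364i)·(+0.3617-0.0083i)
Y_2^0(R⁻¹ n̂) = +0.278496+0.000000i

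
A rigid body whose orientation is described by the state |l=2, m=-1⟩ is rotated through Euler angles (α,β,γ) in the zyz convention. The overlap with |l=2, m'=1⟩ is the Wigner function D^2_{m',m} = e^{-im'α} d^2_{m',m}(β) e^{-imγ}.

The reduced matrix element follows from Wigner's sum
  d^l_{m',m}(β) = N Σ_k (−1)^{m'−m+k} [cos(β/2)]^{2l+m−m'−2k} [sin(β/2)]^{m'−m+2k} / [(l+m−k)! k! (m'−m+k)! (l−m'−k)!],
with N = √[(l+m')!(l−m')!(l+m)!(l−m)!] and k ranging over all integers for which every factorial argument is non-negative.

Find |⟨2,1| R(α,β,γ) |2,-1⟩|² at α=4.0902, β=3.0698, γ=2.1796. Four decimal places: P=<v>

P=0.9872

D^2_{1,-1}(4.0902,3.0698,2.1796) = e^{-i·1·4.0902}·d^2_{1,-1}(3.0698)·e^{-i·-1·2.1796}. Compute d first:
With c≡cos(β/2)=0.035889 and s≡sin(β/2)=0.999356, N=[6·1·1·6]^{1/2}=6.000000
k: max(0,(-1)−(1))=0 … min(2+(-1),2−(1))=1
  k=0: (−1)^2·6.0000/(2)·0.0359^2·0.9994^2 = +0.003859
  k=1: (−1)^3·6.0000/(6)·0.0359^0·0.9994^4 = -0.997426
d^2_{1,-1}(3.0698) = +0.003859 -0.997426 = -0.993567
|D^2_{1,-1}|² = |d^2_{1,-1}(β)|² = (-0.993567)² = 0.987175 (the z-rotation phases have unit modulus)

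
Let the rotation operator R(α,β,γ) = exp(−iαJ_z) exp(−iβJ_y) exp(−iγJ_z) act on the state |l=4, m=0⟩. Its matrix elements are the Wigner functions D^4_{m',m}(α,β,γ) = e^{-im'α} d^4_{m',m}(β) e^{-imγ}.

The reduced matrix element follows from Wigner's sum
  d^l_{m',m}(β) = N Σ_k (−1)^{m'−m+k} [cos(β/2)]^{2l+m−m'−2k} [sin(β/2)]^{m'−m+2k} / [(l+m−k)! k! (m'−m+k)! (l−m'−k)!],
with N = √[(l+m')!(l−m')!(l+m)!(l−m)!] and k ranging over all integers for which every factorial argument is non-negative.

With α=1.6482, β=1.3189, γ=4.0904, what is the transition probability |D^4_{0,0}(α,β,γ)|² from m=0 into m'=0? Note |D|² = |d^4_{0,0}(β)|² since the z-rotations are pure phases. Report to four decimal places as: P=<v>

Split into d^4_{0,0}(β=1.3189) × two z-phases.
c=cos(1.3189/2)=0.790329, s=sin(1.3189/2)=0.612682; N=√[24·24·24·24]=576.000000
k: max(0,(0)−(0))=0 … min(4+(0),4−(0))=4
  k=0: (−1)^0·576.0000/(576)·0.7903^8·0.6127^0 = +0.152218
  k=1: (−1)^1·576.0000/(36)·0.7903^6·0.6127^2 = -1.463657
  k=2: (−1)^2·576.0000/(16)·0.7903^4·0.6127^4 = +1.979138
  k=3: (−1)^3·576.0000/(36)·0.7903^2·0.6127^6 = -0.528625
  k=4: (−1)^4·576.0000/(576)·0.7903^0·0.6127^8 = +0.019856
d^4_{0,0}(1.3189) = +0.152218 -1.463657 +1.979138 -0.528625 +0.019856 = +0.158929
|D^4_{0,0}|² = |d^4_{0,0}(β)|² = (+0.158929)² = 0.025259 (the z-rotation phases have unit modulus)

P=0.0253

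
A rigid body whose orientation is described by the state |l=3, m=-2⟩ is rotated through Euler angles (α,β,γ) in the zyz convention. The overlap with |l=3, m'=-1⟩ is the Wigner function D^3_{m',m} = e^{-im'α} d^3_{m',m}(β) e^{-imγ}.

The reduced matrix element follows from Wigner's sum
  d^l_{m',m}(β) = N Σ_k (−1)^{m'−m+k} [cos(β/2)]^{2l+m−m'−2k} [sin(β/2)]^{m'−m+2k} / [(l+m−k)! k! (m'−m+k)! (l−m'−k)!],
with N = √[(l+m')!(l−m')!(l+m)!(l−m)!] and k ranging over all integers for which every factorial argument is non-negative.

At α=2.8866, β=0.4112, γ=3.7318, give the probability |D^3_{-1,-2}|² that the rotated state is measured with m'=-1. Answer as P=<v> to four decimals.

P=0.2808

Split into d^3_{-1,-2}(β=0.4112) × two z-phases.
c=cos(0.4112/2)=0.978939, s=sin(0.4112/2)=0.204155; N=√[2·24·1·120]=75.894664
k∈{0,1} keeps every argument non-negative
  k=0: (−1)^1·75.8947/(24)·0.9789^5·0.2042^1 = -0.580412
  k=1: (−1)^2·75.8947/(12)·0.9789^3·0.2042^3 = +0.050486
d^3_{-1,-2}(0.4112) = -0.580412 +0.050486 = -0.529926
|D^3_{-1,-2}|² = |d^3_{-1,-2}(β)|² = (-0.529926)² = 0.280821 (the z-rotation phases have unit modulus)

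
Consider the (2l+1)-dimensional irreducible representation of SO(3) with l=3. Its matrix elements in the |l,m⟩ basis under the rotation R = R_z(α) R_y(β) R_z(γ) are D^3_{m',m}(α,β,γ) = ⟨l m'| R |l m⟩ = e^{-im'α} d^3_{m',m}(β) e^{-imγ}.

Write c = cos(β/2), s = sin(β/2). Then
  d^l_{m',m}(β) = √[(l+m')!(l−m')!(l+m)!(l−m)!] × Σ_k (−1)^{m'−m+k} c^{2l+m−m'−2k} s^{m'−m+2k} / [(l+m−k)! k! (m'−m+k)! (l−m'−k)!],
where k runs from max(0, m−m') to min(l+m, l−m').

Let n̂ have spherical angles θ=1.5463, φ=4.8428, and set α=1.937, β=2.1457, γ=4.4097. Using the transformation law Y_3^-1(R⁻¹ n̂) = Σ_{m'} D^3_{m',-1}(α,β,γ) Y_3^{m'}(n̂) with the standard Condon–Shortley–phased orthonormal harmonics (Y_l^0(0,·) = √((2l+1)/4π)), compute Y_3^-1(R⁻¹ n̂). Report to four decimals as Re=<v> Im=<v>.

Re=-0.2948 Im=-0.3271

Need the full column D^3_{m',-1} for m'=−3..3 at α=1.937, β=2.1457, γ=4.4097.
cos(β/2)=0.477622, sin(β/2)=0.878565
d^3_{-3,-1}: single k=2 term ⇒ +0.155572;  D = -0.108842-0.111158i
d^3_{-2,-1}: k∈[1..2] ⇒ +0.069055 -0.467311 = -0.398256;  D = +0.165919-0.362047i
d^3_{-1,-1}: k∈[0..2] ⇒ +0.011872 -0.321349 +0.815486 = +0.506009;  D = +0.504989+0.032117i
d^3_{0,-1}: k∈[0..2] ⇒ -0.075646 +0.767870 -0.866055 = -0.173831;  D = +0.051817+0.165928i
d^3_{1,-1}: k∈[0..2] ⇒ +0.241011 -1.087315 +0.459880 = -0.386424;  D = +0.303153-0.239628i
d^3_{2,-1}: k∈[0..1] ⇒ -0.467311 +0.790596 = +0.323286;  D = +0.277997+0.165019i
d^3_{3,-1}: single k=0 term ⇒ +0.526394;  D = +0.088795-0.518851i
Y_3^{m'}(θ=1.5463,φ=4.8428) and Σ D·Y over m':
  (-0.1088-0.1112i)·(-0.1590-0.3854i)  (+0.1659-0.3620i)·(-0.0242+0.0065i)  (+0.5050+0.0321i)·(-0.0419-0.3194i)  (+0.0518+0.1659i)·(-0.0274+0.0000i)  (+0.3032-0.2396i)·(+0.0419-0.3194i)  (+0.2780+0.1650i)·(-0.0242-0.0065i)  (+0.0888-0.5189i)·(+0.1590-0.3854i)
Y_3^-1(R⁻¹ n̂) = -0.294837-0.327072i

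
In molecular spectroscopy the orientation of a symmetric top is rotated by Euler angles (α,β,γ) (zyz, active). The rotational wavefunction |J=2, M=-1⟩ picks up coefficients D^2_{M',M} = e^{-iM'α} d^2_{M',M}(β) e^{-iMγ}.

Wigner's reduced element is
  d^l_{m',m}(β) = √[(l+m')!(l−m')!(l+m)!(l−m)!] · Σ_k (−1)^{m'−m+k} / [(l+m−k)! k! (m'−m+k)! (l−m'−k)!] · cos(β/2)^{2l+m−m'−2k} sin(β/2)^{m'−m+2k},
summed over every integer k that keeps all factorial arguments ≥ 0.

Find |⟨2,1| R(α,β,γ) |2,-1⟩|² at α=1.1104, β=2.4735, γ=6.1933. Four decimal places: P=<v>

P=0.2588

First d^2_{1,-1}(β=2.4735), then the phase factors e^{-i(1)α} and e^{-i(-1)γ}:
Half-angle: c=0.327868, s=0.944723. N=√(6·1·1·6)=6.000000
The bounds max(0,m−m')=0 and min(l+m,l−m')=1 give 2 terms
  k=0: (−1)^2·6.0000/(2)·0.3279^2·0.9447^2 = +0.287826
  k=1: (−1)^3·6.0000/(6)·0.3279^0·0.9447^4 = -0.796560
d^2_{1,-1}(2.4735) = +0.287826 -0.796560 = -0.508735
|D^2_{1,-1}|² = |d^2_{1,-1}(β)|² = (-0.508735)² = 0.258811 (the z-rotation phases have unit modulus)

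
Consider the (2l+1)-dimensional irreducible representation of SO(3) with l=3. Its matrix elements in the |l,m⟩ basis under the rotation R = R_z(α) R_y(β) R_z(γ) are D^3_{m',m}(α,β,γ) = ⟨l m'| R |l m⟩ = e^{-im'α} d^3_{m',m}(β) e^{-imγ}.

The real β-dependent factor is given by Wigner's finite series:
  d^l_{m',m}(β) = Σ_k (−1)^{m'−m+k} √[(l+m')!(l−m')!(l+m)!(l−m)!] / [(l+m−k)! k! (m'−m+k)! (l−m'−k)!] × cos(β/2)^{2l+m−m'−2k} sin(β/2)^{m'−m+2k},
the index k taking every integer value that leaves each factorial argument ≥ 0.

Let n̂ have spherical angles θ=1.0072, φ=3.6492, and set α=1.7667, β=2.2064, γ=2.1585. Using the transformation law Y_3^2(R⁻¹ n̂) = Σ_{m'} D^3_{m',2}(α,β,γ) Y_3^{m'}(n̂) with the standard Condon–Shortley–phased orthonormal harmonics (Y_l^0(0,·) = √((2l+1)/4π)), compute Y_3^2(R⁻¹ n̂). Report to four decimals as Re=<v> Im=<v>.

Re=-0.3385 Im=0.1913

Need the full column D^3_{m',2} for m'=−3..3 at α=1.7667, β=2.2064, γ=2.1585.
cos(β/2)=0.450742, sin(β/2)=0.892654
d^3_{-3,2}: single k=5 term ⇒ +0.625778;  D = +0.346960+0.520785i
d^3_{-2,2}: k∈[4..5] ⇒ +0.644999 -0.505941 = +0.139058;  D = +0.098506-0.098152i
d^3_{-1,2}: k∈[3..4] ⇒ +0.411968 -0.807876 = -0.395907;  D = +0.328690+0.220692i
d^3_{0,2}: k∈[2..3] ⇒ +0.180152 -0.706561 = -0.526409;  D = +0.202756-0.485795i
d^3_{1,2}: k∈[1..2] ⇒ +0.052520 -0.411968 = -0.359449;  D = -0.352320-0.071230i
d^3_{2,2}: k∈[0..1] ⇒ +0.008386 -0.164456 = -0.156069;  D = -0.000559+0.156068i
d^3_{3,2}: single k=0 term ⇒ -0.040682;  D = +0.039932-0.007776i
Y_3^{m'}(θ=1.0072,φ=3.6492) and Σ D·Y over m':
  (+0.3470+0.5208i)·(-0.0121+0.2517i)  (+0.0985-0.0982i)·(+0.2058-0.3315i)  (+0.3287+0.2207i)·(-0.1019+0.0567i)  (+0.2028-0.4858i)·(-0.3136+0.0000i)  (-0.3523-0.0712i)·(+0.1019+0.0567i)  (-0.0006+0.1561i)·(+0.2058+0.3315i)  (+0.0399-0.0078i)·(+0.0121+0.2517i)
Y_3^2(R⁻¹ n̂) = -0.338456+0.191333i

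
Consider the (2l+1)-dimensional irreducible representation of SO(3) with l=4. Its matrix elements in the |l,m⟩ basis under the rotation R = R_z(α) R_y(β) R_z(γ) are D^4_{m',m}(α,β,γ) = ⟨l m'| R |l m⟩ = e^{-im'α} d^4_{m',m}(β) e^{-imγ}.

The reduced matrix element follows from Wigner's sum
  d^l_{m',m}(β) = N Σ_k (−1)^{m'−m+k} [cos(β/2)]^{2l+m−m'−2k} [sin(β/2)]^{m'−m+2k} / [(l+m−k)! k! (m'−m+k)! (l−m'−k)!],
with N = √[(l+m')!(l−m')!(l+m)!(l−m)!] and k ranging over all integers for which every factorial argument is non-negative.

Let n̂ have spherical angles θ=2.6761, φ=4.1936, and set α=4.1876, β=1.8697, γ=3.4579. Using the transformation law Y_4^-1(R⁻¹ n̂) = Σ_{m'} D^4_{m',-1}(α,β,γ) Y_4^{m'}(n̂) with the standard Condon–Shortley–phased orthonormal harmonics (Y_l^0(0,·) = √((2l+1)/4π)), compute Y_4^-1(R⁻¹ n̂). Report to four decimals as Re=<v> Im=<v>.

Re=-0.0794 Im=-0.0257

Need the full column D^4_{m',-1} for m'=−4..4 at α=4.1876, β=1.8697, γ=3.4579.
cos(β/2)=0.593939, sin(β/2)=0.804510
d^4_{-4,-1}: single k=3 term ⇒ +0.288004;  D = +0.060615+0.281553i
d^4_{-3,-1}: k∈[2..3] ⇒ +0.225520 -0.689624 = -0.464104;  D = +0.441593+0.142788i
d^4_{-2,-1}: k∈[1..3] ⇒ +0.088994 -0.816414 +0.998615 = +0.271195;  D = +0.201495-0.181512i
d^4_{-1,-1}: k∈[0..3] ⇒ +0.015486 -0.426192 +1.563921 -0.956473 = +0.196742;  D = +0.040721+0.192481i
d^4_{0,-1}: k∈[0..3] ⇒ -0.093808 +1.032691 -1.894738 +0.579398 = -0.376458;  D = +0.357782+0.117101i
d^4_{1,-1}: k∈[0..3] ⇒ +0.284128 -1.563921 +1.434709 -0.175490 = -0.020573;  D = -0.015335+0.013715i
d^4_{2,-1}: k∈[0..2] ⇒ -0.544276 +1.497922 -0.549665 = +0.403981;  D = +0.082202+0.395530i
d^4_{3,-1}: k∈[0..1] ⇒ +0.689624 -0.759177 = -0.069552;  D = +0.066024+0.021871i
d^4_{4,-1}: single k=0 term ⇒ -0.528417;  D = -0.395124+0.350859i
Y_4^{m'}(θ=2.6761,φ=4.1936) and Σ D·Y over m':
  (+0.0606+0.2816i)·(-0.0087+0.0157i)  (+0.4416+0.1428i)·(-0.1011+0.0015i)  (+0.2015-0.1815i)·(-0.1572-0.2664i)  (+0.0407+0.1925i)·(+0.2437-0.4267i)  (+0.3578+0.1171i)·(+0.1440+0.0000i)  (-0.0153+0.0137i)·(-0.2437-0.4267i)  (+0.0822+0.3955i)·(-0.1572+0.2664i)  (+0.0660+0.0219i)·(+0.1011+0.0015i)  (-0.3951+0.3509i)·(-0.0087-0.0157i)
Y_4^-1(R⁻¹ n̂) = -0.079374-0.025651i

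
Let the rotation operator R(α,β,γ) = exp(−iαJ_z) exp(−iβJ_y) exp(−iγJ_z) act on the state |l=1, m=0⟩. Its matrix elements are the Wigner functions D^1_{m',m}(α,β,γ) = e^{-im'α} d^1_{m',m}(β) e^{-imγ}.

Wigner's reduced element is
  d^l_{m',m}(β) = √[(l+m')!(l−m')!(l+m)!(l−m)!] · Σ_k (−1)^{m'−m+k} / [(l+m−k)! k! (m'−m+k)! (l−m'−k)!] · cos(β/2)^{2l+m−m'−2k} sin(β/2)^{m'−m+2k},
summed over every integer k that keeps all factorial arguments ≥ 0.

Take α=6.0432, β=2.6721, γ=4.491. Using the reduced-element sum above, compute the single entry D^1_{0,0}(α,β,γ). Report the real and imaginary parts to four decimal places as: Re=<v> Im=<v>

D^1_{0,0}(6.0432,2.6721,4.491) = e^{-i·0·6.0432}·d^1_{0,0}(2.6721)·e^{-i·0·4.491}. Compute d first:
With c≡cos(β/2)=0.232596 and s≡sin(β/2)=0.972573, N=[1·1·1·1]^{1/2}=1.000000
Admissible k: 0..1 (factorial args all ≥0)
  k=0: (−1)^0·1.0000/(1)·0.2326^2·0.9726^0 = +0.054101
  k=1: (−1)^1·1.0000/(1)·0.2326^0·0.9726^2 = -0.945899
d^1_{0,0}(2.6721) = +0.054101 -0.945899 = -0.891798
Phases: e^{-i·(0)·6.0432}=+1.000000+0.000000i, e^{-i·(0)·4.491}=+1.000000+0.000000i ⇒ D=-0.891798+0.000000i

Re=-0.8918 Im=0.0000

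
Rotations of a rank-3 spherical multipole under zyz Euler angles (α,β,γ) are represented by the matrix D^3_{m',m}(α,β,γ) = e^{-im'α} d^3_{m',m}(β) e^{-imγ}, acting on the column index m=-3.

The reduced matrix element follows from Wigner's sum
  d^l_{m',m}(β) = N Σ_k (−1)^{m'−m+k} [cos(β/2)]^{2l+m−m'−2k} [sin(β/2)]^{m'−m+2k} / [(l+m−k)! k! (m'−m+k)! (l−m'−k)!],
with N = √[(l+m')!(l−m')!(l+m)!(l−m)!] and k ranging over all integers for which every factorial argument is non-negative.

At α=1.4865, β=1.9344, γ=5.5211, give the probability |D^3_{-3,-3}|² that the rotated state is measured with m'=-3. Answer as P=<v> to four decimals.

P=0.0011

Split into d^3_{-3,-3}(β=1.9344) × two z-phases.
c=cos(1.9344/2)=0.567607, s=sin(1.9344/2)=0.823300; N=√[1·720·1·720]=720.000000
Admissible k: 0..0 (factorial args all ≥0)
  k=0: (−1)^0·720.0000/(720)·0.5676^6·0.8233^0 = +0.033442
d^3_{-3,-3}(1.9344) = +0.033442
|D^3_{-3,-3}|² = |d^3_{-3,-3}(β)|² = (+0.033442)² = 0.001118 (the z-rotation phases have unit modulus)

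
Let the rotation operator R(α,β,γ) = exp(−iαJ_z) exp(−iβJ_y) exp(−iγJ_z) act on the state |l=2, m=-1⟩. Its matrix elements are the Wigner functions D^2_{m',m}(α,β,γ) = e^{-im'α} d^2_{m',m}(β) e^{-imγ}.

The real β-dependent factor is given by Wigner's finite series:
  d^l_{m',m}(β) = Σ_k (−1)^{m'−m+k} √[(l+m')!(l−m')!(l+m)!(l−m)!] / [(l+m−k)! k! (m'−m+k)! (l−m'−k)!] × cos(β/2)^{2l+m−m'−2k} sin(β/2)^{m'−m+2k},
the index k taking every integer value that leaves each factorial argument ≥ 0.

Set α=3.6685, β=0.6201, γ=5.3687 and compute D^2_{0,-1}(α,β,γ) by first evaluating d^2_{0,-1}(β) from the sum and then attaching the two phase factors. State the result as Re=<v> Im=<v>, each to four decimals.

Re=-0.3534 Im=0.4589

D^2_{0,-1}(3.6685,0.6201,5.3687) = e^{-i·0·3.6685}·d^2_{0,-1}(0.6201)·e^{-i·-1·5.3687}. Compute d first:
With c≡cos(β/2)=0.952318 and s≡sin(β/2)=0.305106, N=[2·2·1·6]^{1/2}=4.898979
The bounds max(0,m−m')=0 and min(l+m,l−m')=1 give 2 terms
  k=0: (−1)^1·4.8990/(2)·0.9523^3·0.3051^1 = -0.645466
  k=1: (−1)^2·4.8990/(2)·0.9523^1·0.3051^3 = +0.066254
d^2_{0,-1}(0.6201) = -0.645466 +0.066254 = -0.579212
D = (+1.000000+0.000000i)·(-0.579212)·(+0.610198-0.792249i) = -0.353434+0.458880i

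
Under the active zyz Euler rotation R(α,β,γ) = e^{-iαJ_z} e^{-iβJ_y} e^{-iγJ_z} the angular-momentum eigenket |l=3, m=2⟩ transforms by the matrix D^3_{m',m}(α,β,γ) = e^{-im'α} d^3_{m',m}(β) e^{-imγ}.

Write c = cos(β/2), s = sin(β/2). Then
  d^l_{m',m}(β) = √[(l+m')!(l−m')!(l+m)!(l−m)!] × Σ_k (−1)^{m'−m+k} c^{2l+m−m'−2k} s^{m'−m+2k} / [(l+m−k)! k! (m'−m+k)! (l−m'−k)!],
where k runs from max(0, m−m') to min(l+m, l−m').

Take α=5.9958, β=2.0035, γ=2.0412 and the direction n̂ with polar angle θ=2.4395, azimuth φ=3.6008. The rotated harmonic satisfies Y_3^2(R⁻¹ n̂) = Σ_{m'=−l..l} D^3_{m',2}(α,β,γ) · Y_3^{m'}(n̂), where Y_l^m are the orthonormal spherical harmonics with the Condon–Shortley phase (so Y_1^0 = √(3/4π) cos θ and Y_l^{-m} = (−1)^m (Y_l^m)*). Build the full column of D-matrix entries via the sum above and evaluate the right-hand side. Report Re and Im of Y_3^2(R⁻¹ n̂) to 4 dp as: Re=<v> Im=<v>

Need the full column D^3_{m',2} for m'=−3..3 at α=5.9958, β=2.0035, γ=2.0412.
cos(β/2)=0.538829, sin(β/2)=0.842415
d^3_{-3,2}: single k=5 term ⇒ +0.559961;  D = +0.128840+0.544937i
d^3_{-2,2}: k∈[4..5] ⇒ +0.731100 -0.357402 = +0.373697;  D = -0.020624+0.373128i
d^3_{-1,2}: k∈[3..4] ⇒ +0.591509 -0.722906 = -0.131397;  D = +0.044142-0.123761i
d^3_{0,2}: k∈[2..3] ⇒ +0.327655 -0.800880 = -0.473225;  D = +0.278794-0.382382i
d^3_{1,2}: k∈[1..2] ⇒ +0.120999 -0.591509 = -0.470510;  D = +0.373589-0.286026i
d^3_{2,2}: k∈[0..1] ⇒ +0.024474 -0.299107 = -0.274633;  D = +0.256439-0.098296i
d^3_{3,2}: single k=0 term ⇒ -0.093725;  D = +0.093435-0.007364i
Y_3^{m'}(θ=2.4395,φ=3.6008) and Σ D·Y over m':
  (+0.1288+0.5449i)·(-0.0216+0.1103i)  (-0.0206+0.3731i)·(-0.1976+0.2586i)  (+0.0441-0.1238i)·(-0.3582+0.1771i)  (+0.2788-0.3824i)·(+0.0243+0.0000i)  (+0.3736-0.2860i)·(+0.3582+0.1771i)  (+0.2564-0.0983i)·(-0.1976-0.2586i)  (+0.0934-0.0074i)·(+0.0216+0.1103i)
Y_3^2(R⁻¹ n̂) = -0.031180-0.106789i

Re=-0.0312 Im=-0.1068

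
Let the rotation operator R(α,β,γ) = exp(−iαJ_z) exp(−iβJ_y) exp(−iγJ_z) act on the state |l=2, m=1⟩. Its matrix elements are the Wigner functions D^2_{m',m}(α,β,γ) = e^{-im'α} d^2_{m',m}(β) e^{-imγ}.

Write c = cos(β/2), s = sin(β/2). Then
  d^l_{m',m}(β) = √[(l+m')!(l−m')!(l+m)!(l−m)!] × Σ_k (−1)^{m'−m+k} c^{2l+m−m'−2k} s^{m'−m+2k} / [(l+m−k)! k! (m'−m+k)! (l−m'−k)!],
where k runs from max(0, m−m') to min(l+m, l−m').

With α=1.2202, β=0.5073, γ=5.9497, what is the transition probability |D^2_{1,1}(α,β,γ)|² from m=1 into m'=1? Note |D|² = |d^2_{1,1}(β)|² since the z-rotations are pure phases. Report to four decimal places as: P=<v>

Split into d^2_{1,1}(β=0.5073) × two z-phases.
c=cos(0.5073/2)=0.968003, s=sin(0.5073/2)=0.250939; N=√[6·1·6·1]=6.000000
The bounds max(0,m−m')=0 and min(l+m,l−m')=1 give 2 terms
  k=0: (−1)^0·6.0000/(6)·0.9680^4·0.2509^0 = +0.878025
  k=1: (−1)^1·6.0000/(2)·0.9680^2·0.2509^2 = -0.177015
d^2_{1,1}(0.5073) = +0.878025 -0.177015 = +0.701010
|D^2_{1,1}|² = |d^2_{1,1}(β)|² = (+0.701010)² = 0.491414 (the z-rotation phases have unit modulus)

P=0.4914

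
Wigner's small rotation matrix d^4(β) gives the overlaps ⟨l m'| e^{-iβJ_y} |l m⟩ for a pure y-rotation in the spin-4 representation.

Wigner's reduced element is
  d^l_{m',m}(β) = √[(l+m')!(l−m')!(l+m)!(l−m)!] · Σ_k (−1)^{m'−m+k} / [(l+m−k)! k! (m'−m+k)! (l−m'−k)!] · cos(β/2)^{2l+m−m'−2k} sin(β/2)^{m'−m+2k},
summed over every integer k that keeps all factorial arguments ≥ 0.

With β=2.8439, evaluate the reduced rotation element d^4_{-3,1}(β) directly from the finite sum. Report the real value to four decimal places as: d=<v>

d^4_{-3,1}(β=2.8439) via Wigner's sum:
c=cos(2.8439/2)=0.148297, s=sin(2.8439/2)=0.988943; N=√[1·5040·120·6]=1904.940944
Admissible k: 4..5 (factorial args all ≥0)
  k=4: (−1)^0·1904.9409/(144)·0.1483^4·0.9889^4 = +0.006120
  k=5: (−1)^1·1904.9409/(240)·0.1483^2·0.9889^6 = -0.163292
d^4_{-3,1}(2.8439) = +0.006120 -0.163292 = -0.157172

d=-0.1572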